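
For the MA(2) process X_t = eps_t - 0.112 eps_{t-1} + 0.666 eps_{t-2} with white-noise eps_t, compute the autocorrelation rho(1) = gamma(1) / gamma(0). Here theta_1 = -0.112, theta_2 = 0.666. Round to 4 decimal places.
\rho(1) = -0.1281

For an MA(q) process with theta_0 = 1, the autocovariance is
  gamma(k) = sigma^2 * sum_{i=0..q-k} theta_i * theta_{i+k},
and rho(k) = gamma(k) / gamma(0). Sigma^2 cancels.
  numerator   = (1)*(-0.112) + (-0.112)*(0.666) = -0.186592.
  denominator = (1)^2 + (-0.112)^2 + (0.666)^2 = 1.4561.
  rho(1) = -0.186592 / 1.4561 = -0.1281.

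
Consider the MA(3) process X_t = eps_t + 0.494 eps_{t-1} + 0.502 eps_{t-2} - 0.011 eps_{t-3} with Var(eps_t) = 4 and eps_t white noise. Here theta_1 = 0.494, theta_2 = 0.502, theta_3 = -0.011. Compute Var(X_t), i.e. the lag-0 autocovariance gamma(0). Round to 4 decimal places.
\gamma(0) = 5.9846

For an MA(q) process X_t = eps_t + sum_i theta_i eps_{t-i} with
Var(eps_t) = sigma^2, the variance is
  gamma(0) = sigma^2 * (1 + sum_i theta_i^2).
  sum_i theta_i^2 = (0.494)^2 + (0.502)^2 + (-0.011)^2 = 0.244036 + 0.252004 + 0.000121 = 0.496161.
  gamma(0) = 4 * (1 + 0.496161) = 4 * 1.496161 = 5.984644, which rounds to 5.9846.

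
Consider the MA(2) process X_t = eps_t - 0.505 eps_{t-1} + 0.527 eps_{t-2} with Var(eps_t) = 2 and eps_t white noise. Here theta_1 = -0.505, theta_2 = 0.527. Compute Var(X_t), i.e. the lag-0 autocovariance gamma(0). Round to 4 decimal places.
\gamma(0) = 3.0655

For an MA(q) process X_t = eps_t + sum_i theta_i eps_{t-i} with
Var(eps_t) = sigma^2, the variance is
  gamma(0) = sigma^2 * (1 + sum_i theta_i^2).
  sum_i theta_i^2 = (-0.505)^2 + (0.527)^2 = 0.255025 + 0.277729 = 0.532754.
  gamma(0) = 2 * (1 + 0.532754) = 2 * 1.532754 = 3.065508, which rounds to 3.0655.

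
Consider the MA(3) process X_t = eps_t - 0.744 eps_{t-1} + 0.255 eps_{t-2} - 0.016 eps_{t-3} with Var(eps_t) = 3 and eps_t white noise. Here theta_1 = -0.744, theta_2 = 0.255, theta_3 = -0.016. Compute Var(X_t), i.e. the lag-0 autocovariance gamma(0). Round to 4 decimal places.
\gamma(0) = 4.8565

For an MA(q) process X_t = eps_t + sum_i theta_i eps_{t-i} with
Var(eps_t) = sigma^2, the variance is
  gamma(0) = sigma^2 * (1 + sum_i theta_i^2).
  sum_i theta_i^2 = (-0.744)^2 + (0.255)^2 + (-0.016)^2 = 0.553536 + 0.065025 + 0.000256 = 0.618817.
  gamma(0) = 3 * (1 + 0.618817) = 3 * 1.618817 = 4.856451, which rounds to 4.8565.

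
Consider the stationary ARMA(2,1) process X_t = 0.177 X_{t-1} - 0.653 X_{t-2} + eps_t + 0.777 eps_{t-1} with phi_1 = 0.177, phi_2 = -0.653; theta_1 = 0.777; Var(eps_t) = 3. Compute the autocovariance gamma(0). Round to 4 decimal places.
\gamma(0) = 9.3655

Multiply the model equation by X_{t-k} and take expectations. With theta_0 = psi_0 = 1 and psi_j the MA(infinity) weights, this gives
  gamma(k) - sum_i phi_i gamma(k-i) = c_k,
  c_k = sigma^2 * sum_{j=k..q} theta_j psi_{j-k}   (c_k = 0 for k > q),
using gamma(-m) = gamma(m).
psi-weights needed (psi_j = theta_j + sum_i phi_i psi_{j-i}):
  psi_1 = theta_1 + phi_1 = 0.777 + (0.177) = 0.954
Right-hand sides:
  c_0 = sigma^2 (1 + theta_1 psi_1) = 3 * (1 + (0.777)(0.954)) = 3 * 1.741258 = 5.223774
  c_1 = sigma^2 theta_1 = 3 * (0.777) = 2.331
  c_2 = 0
Equations for k = 0, 1, 2 (AR order 2, c_2 = 0):
  (E0) gamma(0) = phi_1 gamma(1) + phi_2 gamma(2) + c_0
  (E1) gamma(1) = phi_1 gamma(0) + phi_2 gamma(1) + c_1
  (E2) gamma(2) = phi_1 gamma(1) + phi_2 gamma(0)
From (E1): gamma(1) = A gamma(0) + B with
  A = phi_1 / (1 - phi_2) = 0.177 / 1.653 = 0.107078,   B = c_1 / (1 - phi_2) = 2.331 / 1.653 = 1.410163.
Insert (E2) into (E0): gamma(0) (1 - phi_2^2) = phi_1 (1 + phi_2) gamma(1) + c_0.
  phi_1 (1 + phi_2) = (0.177)(0.347) = 0.061419,   1 - phi_2^2 = 0.573591.
Replace gamma(1) by A gamma(0) + B and collect gamma(0):
  gamma(0) [0.573591 - (0.061419)(0.107078)] = (0.061419)(1.410163) + 5.223774
  gamma(0) * 0.567014 = 5.310385
  gamma(0) = 5.310385 / 0.567014 = 9.365521.
Therefore gamma(0) = 9.3655 (to 4 decimal places).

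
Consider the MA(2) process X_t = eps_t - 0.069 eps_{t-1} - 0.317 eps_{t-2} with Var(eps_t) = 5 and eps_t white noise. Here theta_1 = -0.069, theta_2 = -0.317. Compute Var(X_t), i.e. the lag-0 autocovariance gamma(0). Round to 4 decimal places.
\gamma(0) = 5.5263

For an MA(q) process X_t = eps_t + sum_i theta_i eps_{t-i} with
Var(eps_t) = sigma^2, the variance is
  gamma(0) = sigma^2 * (1 + sum_i theta_i^2).
  sum_i theta_i^2 = (-0.069)^2 + (-0.317)^2 = 0.004761 + 0.100489 = 0.10525.
  gamma(0) = 5 * (1 + 0.10525) = 5 * 1.10525 = 5.52625, which rounds to 5.5263.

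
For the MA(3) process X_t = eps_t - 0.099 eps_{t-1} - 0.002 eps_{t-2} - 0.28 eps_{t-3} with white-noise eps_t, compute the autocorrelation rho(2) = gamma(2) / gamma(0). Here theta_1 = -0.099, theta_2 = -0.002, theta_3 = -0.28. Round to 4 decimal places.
\rho(2) = 0.0236

For an MA(q) process with theta_0 = 1, the autocovariance is
  gamma(k) = sigma^2 * sum_{i=0..q-k} theta_i * theta_{i+k},
and rho(k) = gamma(k) / gamma(0). Sigma^2 cancels.
  numerator   = (1)*(-0.002) + (-0.099)*(-0.28) = 0.02572.
  denominator = (1)^2 + (-0.099)^2 + (-0.002)^2 + (-0.28)^2 = 1.088205.
  rho(2) = 0.02572 / 1.088205 = 0.0236.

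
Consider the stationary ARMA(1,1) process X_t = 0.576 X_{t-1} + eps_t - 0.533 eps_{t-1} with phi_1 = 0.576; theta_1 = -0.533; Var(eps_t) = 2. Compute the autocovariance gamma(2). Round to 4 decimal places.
\gamma(2) = 0.0514

Multiply the model equation by X_{t-k} and take expectations. With theta_0 = psi_0 = 1 and psi_j the MA(infinity) weights, this gives
  gamma(k) - sum_i phi_i gamma(k-i) = c_k,
  c_k = sigma^2 * sum_{j=k..q} theta_j psi_{j-k}   (c_k = 0 for k > q),
using gamma(-m) = gamma(m).
psi-weights needed (psi_j = theta_j + sum_i phi_i psi_{j-i}):
  psi_1 = theta_1 + phi_1 = -0.533 + (0.576) = 0.043
Right-hand sides:
  c_0 = sigma^2 (1 + theta_1 psi_1) = 2 * (1 + (-0.533)(0.043)) = 2 * 0.977081 = 1.954162
  c_1 = sigma^2 theta_1 = 2 * (-0.533) = -1.066
  c_2 = 0
Equations for k = 0 and k = 1 (AR order 1):
  gamma(0) = phi_1 gamma(1) + c_0
  gamma(1) = phi_1 gamma(0) + c_1
Substituting the second into the first: gamma(0) (1 - phi_1^2) = c_0 + phi_1 c_1, so
  gamma(0) = (c_0 + phi_1 c_1) / (1 - phi_1^2) = (1.954162 + (0.576)(-1.066)) / (1 - (0.576)^2) = 1.340146 / 0.668224 = 2.005534.
  gamma(1) = phi_1 gamma(0) + c_1 = (0.576)(2.005534) + (-1.066) = 0.089188.
For k = 2 (> q): gamma(2) = phi_1 gamma(1) = (0.576)(0.089188) = 0.051372.
Therefore gamma(2) = 0.0514 (to 4 decimal places).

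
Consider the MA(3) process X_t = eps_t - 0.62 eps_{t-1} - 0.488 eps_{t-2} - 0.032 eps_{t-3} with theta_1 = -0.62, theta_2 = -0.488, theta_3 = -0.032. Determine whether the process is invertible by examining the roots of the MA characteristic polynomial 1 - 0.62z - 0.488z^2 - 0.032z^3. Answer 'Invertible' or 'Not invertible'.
\text{Not invertible}

The MA(q) characteristic polynomial is P(z) = 1 - 0.62z - 0.488z^2 - 0.032z^3.
Invertibility requires all roots to lie outside the unit circle, i.e. |z| > 1 for every root.
Degree 3: look for a simple real root z0 first, then factor out (1 - z/z0) and solve the remaining quadratic.
Testing z0 = -2.5: P(-2.5) = 1 + (-0.62)(-2.5) + (-0.488)(-2.5)^2 + (-0.032)(-2.5)^3
  = 1 + (1.55) + (-3.05) + (0.5) = 0.  So z_0 = -2.5 is a root, |z_0| = 2.5.
Divide out the factor (1 + 0.4 z) = (1 - z/z0) (since 1/z0 = -0.4):
  P(z) = (1 + 0.4 z)(1 + (-1.02) z + (-0.08) z^2)
  [check: z-coef -1.02 - (-0.4) = -0.62; z^2-coef -0.08 - (-0.4)(-1.02) = -0.488; z^3-coef -(-0.4)(-0.08) = -0.032.]
Remaining roots from the quadratic factor 1 + (-1.02) z + (-0.08) z^2:
  Set 1 + (-1.02) z + (-0.08) z^2 = 0, i.e. a z^2 + b z + c = 0 with a = -0.08, b = -1.02, c = 1.
  Discriminant D = b^2 - 4ac = (-1.02)^2 - 4*(-0.08)*1 = 1.0404 - (-0.32) = 1.3604.
  D >= 0, so the roots are real: z = (-b +/- sqrt(D)) / (2a) = (1.02 +/- 1.166362) / (-0.16).
    z_1 = (1.02 + 1.166362) / (-0.16) = -13.6648,   |z_1| = 13.6648.
    z_2 = (1.02 - 1.166362) / (-0.16) = 0.9148,   |z_2| = 0.9148.
Moduli of all roots: 2.5000, 13.6648, 0.9148.
All moduli strictly greater than 1? No.
Verdict: Not invertible.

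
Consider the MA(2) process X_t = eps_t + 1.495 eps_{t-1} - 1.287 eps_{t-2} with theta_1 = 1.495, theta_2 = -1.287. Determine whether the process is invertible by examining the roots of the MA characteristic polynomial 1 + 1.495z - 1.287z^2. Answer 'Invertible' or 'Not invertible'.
\text{Not invertible}

The MA(q) characteristic polynomial is P(z) = 1 + 1.495z - 1.287z^2.
Invertibility requires all roots to lie outside the unit circle, i.e. |z| > 1 for every root.
Set 1 + (1.495) z + (-1.287) z^2 = 0, i.e. a z^2 + b z + c = 0 with a = -1.287, b = 1.495, c = 1.
Discriminant D = b^2 - 4ac = (1.495)^2 - 4*(-1.287)*1 = 2.235025 - (-5.148) = 7.383025.
D >= 0, so the roots are real: z = (-b +/- sqrt(D)) / (2a) = (-1.495 +/- 2.717172) / (-2.574).
  z_1 = (-1.495 + 2.717172) / (-2.574) = -0.4748,   |z_1| = 0.4748.
  z_2 = (-1.495 - 2.717172) / (-2.574) = 1.6364,   |z_2| = 1.6364.
Moduli of all roots: 0.4748, 1.6364.
All moduli strictly greater than 1? No.
Verdict: Not invertible.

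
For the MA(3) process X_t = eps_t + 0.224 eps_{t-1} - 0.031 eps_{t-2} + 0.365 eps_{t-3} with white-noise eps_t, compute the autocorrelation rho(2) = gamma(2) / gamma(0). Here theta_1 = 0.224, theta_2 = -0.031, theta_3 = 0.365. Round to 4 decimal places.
\rho(2) = 0.0429

For an MA(q) process with theta_0 = 1, the autocovariance is
  gamma(k) = sigma^2 * sum_{i=0..q-k} theta_i * theta_{i+k},
and rho(k) = gamma(k) / gamma(0). Sigma^2 cancels.
  numerator   = (1)*(-0.031) + (0.224)*(0.365) = 0.05076.
  denominator = (1)^2 + (0.224)^2 + (-0.031)^2 + (0.365)^2 = 1.184362.
  rho(2) = 0.05076 / 1.184362 = 0.0429.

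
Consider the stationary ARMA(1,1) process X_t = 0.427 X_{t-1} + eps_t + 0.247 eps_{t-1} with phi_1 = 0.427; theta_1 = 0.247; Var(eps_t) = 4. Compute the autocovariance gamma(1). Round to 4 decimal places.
\gamma(1) = 3.6449

Multiply the model equation by X_{t-k} and take expectations. With theta_0 = psi_0 = 1 and psi_j the MA(infinity) weights, this gives
  gamma(k) - sum_i phi_i gamma(k-i) = c_k,
  c_k = sigma^2 * sum_{j=k..q} theta_j psi_{j-k}   (c_k = 0 for k > q),
using gamma(-m) = gamma(m).
psi-weights needed (psi_j = theta_j + sum_i phi_i psi_{j-i}):
  psi_1 = theta_1 + phi_1 = 0.247 + (0.427) = 0.674
Right-hand sides:
  c_0 = sigma^2 (1 + theta_1 psi_1) = 4 * (1 + (0.247)(0.674)) = 4 * 1.166478 = 4.665912
  c_1 = sigma^2 theta_1 = 4 * (0.247) = 0.988
  c_2 = 0
Equations for k = 0 and k = 1 (AR order 1):
  gamma(0) = phi_1 gamma(1) + c_0
  gamma(1) = phi_1 gamma(0) + c_1
Substituting the second into the first: gamma(0) (1 - phi_1^2) = c_0 + phi_1 c_1, so
  gamma(0) = (c_0 + phi_1 c_1) / (1 - phi_1^2) = (4.665912 + (0.427)(0.988)) / (1 - (0.427)^2) = 5.087788 / 0.817671 = 6.222292.
  gamma(1) = phi_1 gamma(0) + c_1 = (0.427)(6.222292) + (0.988) = 3.644919.
Therefore gamma(1) = 3.6449 (to 4 decimal places).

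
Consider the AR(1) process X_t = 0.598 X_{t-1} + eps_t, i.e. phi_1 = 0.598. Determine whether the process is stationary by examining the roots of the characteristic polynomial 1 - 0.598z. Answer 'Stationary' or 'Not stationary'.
\text{Stationary}

The AR(p) characteristic polynomial is P(z) = 1 - 0.598z.
Stationarity requires all roots to lie outside the unit circle, i.e. |z| > 1 for every root.
This is linear in z: 1 + (-0.598) z = 0  =>  z = -1/(-0.598) = 1.672241,  |z| = 1.672241.
Moduli of all roots: 1.6722.
All moduli strictly greater than 1? Yes.
Verdict: Stationary.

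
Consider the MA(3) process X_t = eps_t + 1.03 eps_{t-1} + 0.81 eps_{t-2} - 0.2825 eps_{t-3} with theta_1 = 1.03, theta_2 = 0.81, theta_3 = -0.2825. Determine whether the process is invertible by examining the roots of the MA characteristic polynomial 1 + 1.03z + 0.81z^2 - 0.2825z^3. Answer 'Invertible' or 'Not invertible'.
\text{Not invertible}

The MA(q) characteristic polynomial is P(z) = 1 + 1.03z + 0.81z^2 - 0.2825z^3.
Invertibility requires all roots to lie outside the unit circle, i.e. |z| > 1 for every root.
Degree 3: look for a simple real root z0 first, then factor out (1 - z/z0) and solve the remaining quadratic.
Testing z0 = 4: P(4) = 1 + (1.03)(4) + (0.81)(4)^2 + (-0.2825)(4)^3
  = 1 + (4.12) + (12.96) + (-18.08) = 0.  So z_0 = 4 is a root, |z_0| = 4.
Divide out the factor (1 - 0.25 z) = (1 - z/z0) (since 1/z0 = 0.25):
  P(z) = (1 - 0.25 z)(1 + (1.28) z + (1.13) z^2)
  [check: z-coef 1.28 - (0.25) = 1.03; z^2-coef 1.13 - (0.25)(1.28) = 0.81; z^3-coef -(0.25)(1.13) = -0.2825.]
Remaining roots from the quadratic factor 1 + (1.28) z + (1.13) z^2:
  Set 1 + (1.28) z + (1.13) z^2 = 0, i.e. a z^2 + b z + c = 0 with a = 1.13, b = 1.28, c = 1.
  Discriminant D = b^2 - 4ac = (1.28)^2 - 4*(1.13)*1 = 1.6384 - (4.52) = -2.8816.
  D < 0, so the roots are the complex-conjugate pair z = (-b +/- i sqrt(-D)) / (2a) = -0.5664 +/- 0.7511i.
  For a conjugate pair |z|^2 = z * conj(z) = (product of roots) = c/a = 1/(1.13) = 0.884956, so |z| = sqrt(0.884956) = 0.9407 for both roots.
Moduli of all roots: 4.0000, 0.9407, 0.9407.
All moduli strictly greater than 1? No.
Verdict: Not invertible.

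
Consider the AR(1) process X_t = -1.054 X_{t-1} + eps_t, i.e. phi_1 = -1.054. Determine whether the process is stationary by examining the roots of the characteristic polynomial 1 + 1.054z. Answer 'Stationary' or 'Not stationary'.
\text{Not stationary}

The AR(p) characteristic polynomial is P(z) = 1 + 1.054z.
Stationarity requires all roots to lie outside the unit circle, i.e. |z| > 1 for every root.
This is linear in z: 1 + (1.054) z = 0  =>  z = -1/(1.054) = -0.948767,  |z| = 0.948767.
Moduli of all roots: 0.9488.
All moduli strictly greater than 1? No.
Verdict: Not stationary.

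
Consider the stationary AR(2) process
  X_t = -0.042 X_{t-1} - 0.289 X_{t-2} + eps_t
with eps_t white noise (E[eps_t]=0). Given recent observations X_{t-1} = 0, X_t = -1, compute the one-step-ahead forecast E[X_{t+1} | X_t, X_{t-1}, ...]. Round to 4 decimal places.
E[X_{t+1} \mid \mathcal F_t] = 0.0420

For an AR(p) model X_t = c + sum_i phi_i X_{t-i} + eps_t, the
one-step-ahead conditional mean is
  E[X_{t+1} | X_t, ...] = c + sum_i phi_i X_{t+1-i}.
Substitute known values:
  E[X_{t+1} | ...] = (-0.042) * (-1) + (-0.289) * (0)
                   = 0.0420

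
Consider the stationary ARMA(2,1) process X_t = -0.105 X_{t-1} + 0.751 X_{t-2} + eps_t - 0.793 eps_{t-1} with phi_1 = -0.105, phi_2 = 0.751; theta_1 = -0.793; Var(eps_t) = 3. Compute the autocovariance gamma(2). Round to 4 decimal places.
\gamma(2) = 16.2954

Multiply the model equation by X_{t-k} and take expectations. With theta_0 = psi_0 = 1 and psi_j the MA(infinity) weights, this gives
  gamma(k) - sum_i phi_i gamma(k-i) = c_k,
  c_k = sigma^2 * sum_{j=k..q} theta_j psi_{j-k}   (c_k = 0 for k > q),
using gamma(-m) = gamma(m).
psi-weights needed (psi_j = theta_j + sum_i phi_i psi_{j-i}):
  psi_1 = theta_1 + phi_1 = -0.793 + (-0.105) = -0.898
Right-hand sides:
  c_0 = sigma^2 (1 + theta_1 psi_1) = 3 * (1 + (-0.793)(-0.898)) = 3 * 1.712114 = 5.136342
  c_1 = sigma^2 theta_1 = 3 * (-0.793) = -2.379
  c_2 = 0
Equations for k = 0, 1, 2 (AR order 2, c_2 = 0):
  (E0) gamma(0) = phi_1 gamma(1) + phi_2 gamma(2) + c_0
  (E1) gamma(1) = phi_1 gamma(0) + phi_2 gamma(1) + c_1
  (E2) gamma(2) = phi_1 gamma(1) + phi_2 gamma(0)
From (E1): gamma(1) = A gamma(0) + B with
  A = phi_1 / (1 - phi_2) = -0.105 / 0.249 = -0.421687,   B = c_1 / (1 - phi_2) = -2.379 / 0.249 = -9.554217.
Insert (E2) into (E0): gamma(0) (1 - phi_2^2) = phi_1 (1 + phi_2) gamma(1) + c_0.
  phi_1 (1 + phi_2) = (-0.105)(1.751) = -0.183855,   1 - phi_2^2 = 0.435999.
Replace gamma(1) by A gamma(0) + B and collect gamma(0):
  gamma(0) [0.435999 - (-0.183855)(-0.421687)] = (-0.183855)(-9.554217) + 5.136342
  gamma(0) * 0.35847 = 6.892933
  gamma(0) = 6.892933 / 0.35847 = 19.228769.
  gamma(1) = A gamma(0) + B = (-0.421687)(19.228769) + (-9.554217) = -17.662734.
  gamma(2) = phi_1 gamma(1) + phi_2 gamma(0) = (-0.105)(-17.662734) + (0.751)(19.228769) = 16.295392.
Therefore gamma(2) = 16.2954 (to 4 decimal places).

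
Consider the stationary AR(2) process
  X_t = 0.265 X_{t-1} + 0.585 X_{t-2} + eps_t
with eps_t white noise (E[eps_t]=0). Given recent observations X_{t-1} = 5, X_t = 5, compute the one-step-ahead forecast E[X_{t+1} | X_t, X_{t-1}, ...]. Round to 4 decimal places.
E[X_{t+1} \mid \mathcal F_t] = 4.2500

For an AR(p) model X_t = c + sum_i phi_i X_{t-i} + eps_t, the
one-step-ahead conditional mean is
  E[X_{t+1} | X_t, ...] = c + sum_i phi_i X_{t+1-i}.
Substitute known values:
  E[X_{t+1} | ...] = (0.265) * (5) + (0.585) * (5)
                   = 4.2500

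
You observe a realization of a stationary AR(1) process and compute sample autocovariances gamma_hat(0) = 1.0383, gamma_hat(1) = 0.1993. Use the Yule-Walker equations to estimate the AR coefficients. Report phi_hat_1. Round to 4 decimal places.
\hat\phi_{1} = 0.1919

The Yule-Walker equations for an AR(p) process read, in matrix form,
  Gamma_p phi = r_p,   with   (Gamma_p)_{ij} = gamma(|i - j|),
                       (r_p)_i = gamma(i),   i,j = 1..p.
Substitute the sample gammas (Toeplitz matrix and right-hand side of size 1):
  Gamma_p = [[1.0383]]
  r_p     = [0.1993]
With p = 1 this is the single equation gamma(0) phi_1 = gamma(1):
  phi_hat_1 = gamma(1) / gamma(0) = 0.1993 / 1.0383 = 0.1919.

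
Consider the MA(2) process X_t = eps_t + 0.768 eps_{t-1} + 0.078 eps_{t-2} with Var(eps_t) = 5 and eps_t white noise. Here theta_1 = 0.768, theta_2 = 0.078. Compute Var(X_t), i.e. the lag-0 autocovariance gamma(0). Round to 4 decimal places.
\gamma(0) = 7.9795

For an MA(q) process X_t = eps_t + sum_i theta_i eps_{t-i} with
Var(eps_t) = sigma^2, the variance is
  gamma(0) = sigma^2 * (1 + sum_i theta_i^2).
  sum_i theta_i^2 = (0.768)^2 + (0.078)^2 = 0.589824 + 0.006084 = 0.595908.
  gamma(0) = 5 * (1 + 0.595908) = 5 * 1.595908 = 7.97954, which rounds to 7.9795.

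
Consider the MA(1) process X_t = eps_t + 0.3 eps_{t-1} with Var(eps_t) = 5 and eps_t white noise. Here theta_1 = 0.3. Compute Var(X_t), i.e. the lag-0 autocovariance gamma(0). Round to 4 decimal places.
\gamma(0) = 5.4500

For an MA(q) process X_t = eps_t + sum_i theta_i eps_{t-i} with
Var(eps_t) = sigma^2, the variance is
  gamma(0) = sigma^2 * (1 + sum_i theta_i^2).
  sum_i theta_i^2 = (0.3)^2 = 0.09.
  gamma(0) = 5 * (1 + 0.09) = 5 * 1.09 = 5.45, which rounds to 5.4500.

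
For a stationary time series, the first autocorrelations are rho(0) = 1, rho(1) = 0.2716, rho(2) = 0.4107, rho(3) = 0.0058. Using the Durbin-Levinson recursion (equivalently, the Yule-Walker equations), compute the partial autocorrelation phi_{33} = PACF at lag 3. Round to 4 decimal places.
\phi_{33} = -0.2040

The PACF at lag k is phi_{kk}, the last component of the solution
to the Yule-Walker system G_k phi = r_k where
  (G_k)_{ij} = rho(|i - j|), (r_k)_i = rho(i), i,j = 1..k.
Equivalently, Durbin-Levinson gives phi_{kk} iteratively:
  phi_{11} = rho(1)
  phi_{kk} = [rho(k) - sum_{j=1..k-1} phi_{k-1,j} rho(k-j)]
            / [1 - sum_{j=1..k-1} phi_{k-1,j} rho(j)],
  phi_{k,j} = phi_{k-1,j} - phi_{kk} phi_{k-1,k-j},  j = 1..k-1.
Step k = 1:
  phi_11 = rho(1) = 0.2716.
Step k = 2:
  phi_22 = [rho(2) - phi_11 rho(1)] / [1 - phi_11 rho(1)] = [0.4107 - (0.2716)(0.2716)] / [1 - (0.2716)(0.2716)]
         = 0.33693344 / 0.92623344 = 0.363767.
  Update: phi_21 = phi_11 - phi_22 phi_11 = 0.2716 - (0.363767)(0.2716) = 0.172801.
Step k = 3:
  phi_33 = [rho(3) - phi_21 rho(2) - phi_22 rho(1)] / [1 - phi_21 rho(1) - phi_22 rho(2)]
    numerator   = 0.0058 - (0.172801)(0.4107) - (0.363767)(0.2716) = -0.16396849
    denominator = 1 - (0.172801)(0.2716) - (0.363767)(0.4107) = 0.80366807
  phi_33 = -0.16396849 / 0.80366807 = -0.204.
Therefore phi_{33} = -0.2040.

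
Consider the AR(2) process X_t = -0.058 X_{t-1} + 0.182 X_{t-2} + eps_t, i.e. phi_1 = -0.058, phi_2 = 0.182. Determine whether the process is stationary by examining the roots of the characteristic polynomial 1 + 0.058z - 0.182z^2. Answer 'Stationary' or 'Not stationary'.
\text{Stationary}

The AR(p) characteristic polynomial is P(z) = 1 + 0.058z - 0.182z^2.
Stationarity requires all roots to lie outside the unit circle, i.e. |z| > 1 for every root.
Set 1 + (0.058) z + (-0.182) z^2 = 0, i.e. a z^2 + b z + c = 0 with a = -0.182, b = 0.058, c = 1.
Discriminant D = b^2 - 4ac = (0.058)^2 - 4*(-0.182)*1 = 0.003364 - (-0.728) = 0.731364.
D >= 0, so the roots are real: z = (-b +/- sqrt(D)) / (2a) = (-0.058 +/- 0.855198) / (-0.364).
  z_1 = (-0.058 + 0.855198) / (-0.364) = -2.1901,   |z_1| = 2.1901.
  z_2 = (-0.058 - 0.855198) / (-0.364) = 2.5088,   |z_2| = 2.5088.
Moduli of all roots: 2.1901, 2.5088.
All moduli strictly greater than 1? Yes.
Verdict: Stationary.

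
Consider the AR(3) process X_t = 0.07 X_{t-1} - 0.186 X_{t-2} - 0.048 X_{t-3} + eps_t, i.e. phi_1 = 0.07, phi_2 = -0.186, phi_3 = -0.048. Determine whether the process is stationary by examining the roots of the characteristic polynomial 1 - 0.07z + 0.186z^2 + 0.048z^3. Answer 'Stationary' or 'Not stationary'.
\text{Stationary}

The AR(p) characteristic polynomial is P(z) = 1 - 0.07z + 0.186z^2 + 0.048z^3.
Stationarity requires all roots to lie outside the unit circle, i.e. |z| > 1 for every root.
Degree 3: look for a simple real root z0 first, then factor out (1 - z/z0) and solve the remaining quadratic.
Testing z0 = -5: P(-5) = 1 + (-0.07)(-5) + (0.186)(-5)^2 + (0.048)(-5)^3
  = 1 + (0.35) + (4.65) + (-6) = 0.  So z_0 = -5 is a root, |z_0| = 5.
Divide out the factor (1 + 0.2 z) = (1 - z/z0) (since 1/z0 = -0.2):
  P(z) = (1 + 0.2 z)(1 + (-0.27) z + (0.24) z^2)
  [check: z-coef -0.27 - (-0.2) = -0.07; z^2-coef 0.24 - (-0.2)(-0.27) = 0.186; z^3-coef -(-0.2)(0.24) = 0.048.]
Remaining roots from the quadratic factor 1 + (-0.27) z + (0.24) z^2:
  Set 1 + (-0.27) z + (0.24) z^2 = 0, i.e. a z^2 + b z + c = 0 with a = 0.24, b = -0.27, c = 1.
  Discriminant D = b^2 - 4ac = (-0.27)^2 - 4*(0.24)*1 = 0.0729 - (0.96) = -0.8871.
  D < 0, so the roots are the complex-conjugate pair z = (-b +/- i sqrt(-D)) / (2a) = 0.5625 +/- 1.9622i.
  For a conjugate pair |z|^2 = z * conj(z) = (product of roots) = c/a = 1/(0.24) = 4.166667, so |z| = sqrt(4.166667) = 2.0412 for both roots.
Moduli of all roots: 5.0000, 2.0412, 2.0412.
All moduli strictly greater than 1? Yes.
Verdict: Stationary.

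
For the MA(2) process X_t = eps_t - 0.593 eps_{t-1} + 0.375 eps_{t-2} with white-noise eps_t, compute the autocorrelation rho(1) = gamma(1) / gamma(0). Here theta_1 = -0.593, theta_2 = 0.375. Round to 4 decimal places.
\rho(1) = -0.5464

For an MA(q) process with theta_0 = 1, the autocovariance is
  gamma(k) = sigma^2 * sum_{i=0..q-k} theta_i * theta_{i+k},
and rho(k) = gamma(k) / gamma(0). Sigma^2 cancels.
  numerator   = (1)*(-0.593) + (-0.593)*(0.375) = -0.815375.
  denominator = (1)^2 + (-0.593)^2 + (0.375)^2 = 1.492274.
  rho(1) = -0.815375 / 1.492274 = -0.5464.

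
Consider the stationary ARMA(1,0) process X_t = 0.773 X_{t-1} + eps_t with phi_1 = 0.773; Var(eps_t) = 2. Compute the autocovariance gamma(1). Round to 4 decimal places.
\gamma(1) = 3.8413

Multiply the model equation by X_{t-k} and take expectations. With theta_0 = psi_0 = 1 and psi_j the MA(infinity) weights, this gives
  gamma(k) - sum_i phi_i gamma(k-i) = c_k,
  c_k = sigma^2 * sum_{j=k..q} theta_j psi_{j-k}   (c_k = 0 for k > q),
using gamma(-m) = gamma(m).
Pure AR (q = 0): c_0 = sigma^2 = 2, c_k = 0 for k >= 1.
Equations for k = 0 and k = 1 (AR order 1):
  gamma(0) = phi_1 gamma(1) + c_0
  gamma(1) = phi_1 gamma(0) + c_1
Substituting the second into the first: gamma(0) (1 - phi_1^2) = c_0 + phi_1 c_1, so
  gamma(0) = c_0 / (1 - phi_1^2) = 2 / (1 - (0.773)^2) = 2 / 0.402471 = 4.969302.
  gamma(1) = phi_1 gamma(0) = (0.773)(4.969302) = 3.841271.
Therefore gamma(1) = 3.8413 (to 4 decimal places).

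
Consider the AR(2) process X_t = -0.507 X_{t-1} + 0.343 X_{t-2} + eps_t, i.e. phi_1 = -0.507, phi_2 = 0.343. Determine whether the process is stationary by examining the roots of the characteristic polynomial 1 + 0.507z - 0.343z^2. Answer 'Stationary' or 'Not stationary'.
\text{Stationary}

The AR(p) characteristic polynomial is P(z) = 1 + 0.507z - 0.343z^2.
Stationarity requires all roots to lie outside the unit circle, i.e. |z| > 1 for every root.
Set 1 + (0.507) z + (-0.343) z^2 = 0, i.e. a z^2 + b z + c = 0 with a = -0.343, b = 0.507, c = 1.
Discriminant D = b^2 - 4ac = (0.507)^2 - 4*(-0.343)*1 = 0.257049 - (-1.372) = 1.629049.
D >= 0, so the roots are real: z = (-b +/- sqrt(D)) / (2a) = (-0.507 +/- 1.276342) / (-0.686).
  z_1 = (-0.507 + 1.276342) / (-0.686) = -1.1215,   |z_1| = 1.1215.
  z_2 = (-0.507 - 1.276342) / (-0.686) = 2.5996,   |z_2| = 2.5996.
Moduli of all roots: 1.1215, 2.5996.
All moduli strictly greater than 1? Yes.
Verdict: Stationary.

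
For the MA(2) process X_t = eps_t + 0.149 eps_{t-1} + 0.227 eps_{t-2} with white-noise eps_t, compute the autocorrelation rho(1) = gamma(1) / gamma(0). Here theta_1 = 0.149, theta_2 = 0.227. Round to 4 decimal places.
\rho(1) = 0.1703

For an MA(q) process with theta_0 = 1, the autocovariance is
  gamma(k) = sigma^2 * sum_{i=0..q-k} theta_i * theta_{i+k},
and rho(k) = gamma(k) / gamma(0). Sigma^2 cancels.
  numerator   = (1)*(0.149) + (0.149)*(0.227) = 0.182823.
  denominator = (1)^2 + (0.149)^2 + (0.227)^2 = 1.07373.
  rho(1) = 0.182823 / 1.07373 = 0.1703.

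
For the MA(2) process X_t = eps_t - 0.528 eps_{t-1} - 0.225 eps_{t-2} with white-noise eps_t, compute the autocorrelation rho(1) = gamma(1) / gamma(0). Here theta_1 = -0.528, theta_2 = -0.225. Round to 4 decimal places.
\rho(1) = -0.3078

For an MA(q) process with theta_0 = 1, the autocovariance is
  gamma(k) = sigma^2 * sum_{i=0..q-k} theta_i * theta_{i+k},
and rho(k) = gamma(k) / gamma(0). Sigma^2 cancels.
  numerator   = (1)*(-0.528) + (-0.528)*(-0.225) = -0.4092.
  denominator = (1)^2 + (-0.528)^2 + (-0.225)^2 = 1.329409.
  rho(1) = -0.4092 / 1.329409 = -0.3078.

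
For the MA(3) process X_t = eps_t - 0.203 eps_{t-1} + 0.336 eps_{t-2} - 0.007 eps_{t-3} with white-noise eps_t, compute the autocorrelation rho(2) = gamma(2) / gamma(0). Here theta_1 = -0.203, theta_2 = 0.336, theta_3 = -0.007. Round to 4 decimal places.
\rho(2) = 0.2924

For an MA(q) process with theta_0 = 1, the autocovariance is
  gamma(k) = sigma^2 * sum_{i=0..q-k} theta_i * theta_{i+k},
and rho(k) = gamma(k) / gamma(0). Sigma^2 cancels.
  numerator   = (1)*(0.336) + (-0.203)*(-0.007) = 0.337421.
  denominator = (1)^2 + (-0.203)^2 + (0.336)^2 + (-0.007)^2 = 1.154154.
  rho(2) = 0.337421 / 1.154154 = 0.2924.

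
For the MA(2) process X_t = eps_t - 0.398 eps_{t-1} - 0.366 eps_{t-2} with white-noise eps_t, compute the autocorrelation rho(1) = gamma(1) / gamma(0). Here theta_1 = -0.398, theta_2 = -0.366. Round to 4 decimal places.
\rho(1) = -0.1952

For an MA(q) process with theta_0 = 1, the autocovariance is
  gamma(k) = sigma^2 * sum_{i=0..q-k} theta_i * theta_{i+k},
and rho(k) = gamma(k) / gamma(0). Sigma^2 cancels.
  numerator   = (1)*(-0.398) + (-0.398)*(-0.366) = -0.252332.
  denominator = (1)^2 + (-0.398)^2 + (-0.366)^2 = 1.29236.
  rho(1) = -0.252332 / 1.29236 = -0.1952.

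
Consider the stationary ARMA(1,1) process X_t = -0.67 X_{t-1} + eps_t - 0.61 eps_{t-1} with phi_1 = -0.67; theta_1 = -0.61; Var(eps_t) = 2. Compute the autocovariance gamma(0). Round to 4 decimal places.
\gamma(0) = 7.9459

Multiply the model equation by X_{t-k} and take expectations. With theta_0 = psi_0 = 1 and psi_j the MA(infinity) weights, this gives
  gamma(k) - sum_i phi_i gamma(k-i) = c_k,
  c_k = sigma^2 * sum_{j=k..q} theta_j psi_{j-k}   (c_k = 0 for k > q),
using gamma(-m) = gamma(m).
psi-weights needed (psi_j = theta_j + sum_i phi_i psi_{j-i}):
  psi_1 = theta_1 + phi_1 = -0.61 + (-0.67) = -1.28
Right-hand sides:
  c_0 = sigma^2 (1 + theta_1 psi_1) = 2 * (1 + (-0.61)(-1.28)) = 2 * 1.7808 = 3.5616
  c_1 = sigma^2 theta_1 = 2 * (-0.61) = -1.22
  c_2 = 0
Equations for k = 0 and k = 1 (AR order 1):
  gamma(0) = phi_1 gamma(1) + c_0
  gamma(1) = phi_1 gamma(0) + c_1
Substituting the second into the first: gamma(0) (1 - phi_1^2) = c_0 + phi_1 c_1, so
  gamma(0) = (c_0 + phi_1 c_1) / (1 - phi_1^2) = (3.5616 + (-0.67)(-1.22)) / (1 - (-0.67)^2) = 4.379 / 0.5511 = 7.945926.
Therefore gamma(0) = 7.9459 (to 4 decimal places).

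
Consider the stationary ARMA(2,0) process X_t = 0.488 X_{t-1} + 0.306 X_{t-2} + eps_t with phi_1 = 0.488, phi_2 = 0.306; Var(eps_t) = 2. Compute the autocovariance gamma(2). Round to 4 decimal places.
\gamma(2) = 2.8334

Multiply the model equation by X_{t-k} and take expectations. With theta_0 = psi_0 = 1 and psi_j the MA(infinity) weights, this gives
  gamma(k) - sum_i phi_i gamma(k-i) = c_k,
  c_k = sigma^2 * sum_{j=k..q} theta_j psi_{j-k}   (c_k = 0 for k > q),
using gamma(-m) = gamma(m).
Pure AR (q = 0): c_0 = sigma^2 = 2, c_k = 0 for k >= 1.
Equations for k = 0, 1, 2 (AR order 2, c_2 = 0):
  (E0) gamma(0) = phi_1 gamma(1) + phi_2 gamma(2) + c_0
  (E1) gamma(1) = phi_1 gamma(0) + phi_2 gamma(1) + c_1
  (E2) gamma(2) = phi_1 gamma(1) + phi_2 gamma(0)
From (E1): gamma(1) = A gamma(0) + B with
  A = phi_1 / (1 - phi_2) = 0.488 / 0.694 = 0.70317,   B = c_1 / (1 - phi_2) = 0 / 0.694 = 0.
Insert (E2) into (E0): gamma(0) (1 - phi_2^2) = phi_1 (1 + phi_2) gamma(1) + c_0.
  phi_1 (1 + phi_2) = (0.488)(1.306) = 0.637328,   1 - phi_2^2 = 0.906364.
Replace gamma(1) by A gamma(0) + B and collect gamma(0):
  gamma(0) [0.906364 - (0.637328)(0.70317)] = c_0 = 2
  gamma(0) * 0.458214 = 2
  gamma(0) = 2 / 0.458214 = 4.364772.
  gamma(1) = A gamma(0) = (0.70317)(4.364772) = 3.069177.
  gamma(2) = phi_1 gamma(1) + phi_2 gamma(0) = (0.488)(3.069177) + (0.306)(4.364772) = 2.833379.
Therefore gamma(2) = 2.8334 (to 4 decimal places).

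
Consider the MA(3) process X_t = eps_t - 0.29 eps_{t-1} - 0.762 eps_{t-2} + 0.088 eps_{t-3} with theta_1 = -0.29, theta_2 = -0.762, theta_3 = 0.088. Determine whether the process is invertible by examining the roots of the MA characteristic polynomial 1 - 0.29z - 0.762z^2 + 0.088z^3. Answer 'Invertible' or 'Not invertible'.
\text{Invertible}

The MA(q) characteristic polynomial is P(z) = 1 - 0.29z - 0.762z^2 + 0.088z^3.
Invertibility requires all roots to lie outside the unit circle, i.e. |z| > 1 for every root.
Degree 3: look for a simple real root z0 first, then factor out (1 - z/z0) and solve the remaining quadratic.
Testing z0 = -1.25: P(-1.25) = 1 + (-0.29)(-1.25) + (-0.762)(-1.25)^2 + (0.088)(-1.25)^3
  = 1 + (0.3625) + (-1.190625) + (-0.171875) = 0.  So z_0 = -1.25 is a root, |z_0| = 1.25.
Divide out the factor (1 + 0.8 z) = (1 - z/z0) (since 1/z0 = -0.8):
  P(z) = (1 + 0.8 z)(1 + (-1.09) z + (0.11) z^2)
  [check: z-coef -1.09 - (-0.8) = -0.29; z^2-coef 0.11 - (-0.8)(-1.09) = -0.762; z^3-coef -(-0.8)(0.11) = 0.088.]
Remaining roots from the quadratic factor 1 + (-1.09) z + (0.11) z^2:
  Set 1 + (-1.09) z + (0.11) z^2 = 0, i.e. a z^2 + b z + c = 0 with a = 0.11, b = -1.09, c = 1.
  Discriminant D = b^2 - 4ac = (-1.09)^2 - 4*(0.11)*1 = 1.1881 - (0.44) = 0.7481.
  D >= 0, so the roots are real: z = (-b +/- sqrt(D)) / (2a) = (1.09 +/- 0.864928) / (0.22).
    z_1 = (1.09 + 0.864928) / (0.22) = 8.886,   |z_1| = 8.886.
    z_2 = (1.09 - 0.864928) / (0.22) = 1.0231,   |z_2| = 1.0231.
Moduli of all roots: 1.2500, 8.8860, 1.0231.
All moduli strictly greater than 1? Yes.
Verdict: Invertible.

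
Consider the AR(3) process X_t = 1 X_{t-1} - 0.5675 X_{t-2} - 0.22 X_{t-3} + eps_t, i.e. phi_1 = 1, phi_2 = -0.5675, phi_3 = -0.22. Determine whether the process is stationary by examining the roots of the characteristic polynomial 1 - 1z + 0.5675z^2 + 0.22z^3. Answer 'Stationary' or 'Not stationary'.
\text{Stationary}

The AR(p) characteristic polynomial is P(z) = 1 - 1z + 0.5675z^2 + 0.22z^3.
Stationarity requires all roots to lie outside the unit circle, i.e. |z| > 1 for every root.
Degree 3: look for a simple real root z0 first, then factor out (1 - z/z0) and solve the remaining quadratic.
Testing z0 = -4: P(-4) = 1 + (-1)(-4) + (0.5675)(-4)^2 + (0.22)(-4)^3
  = 1 + (4) + (9.08) + (-14.08) = 0.  So z_0 = -4 is a root, |z_0| = 4.
Divide out the factor (1 + 0.25 z) = (1 - z/z0) (since 1/z0 = -0.25):
  P(z) = (1 + 0.25 z)(1 + (-1.25) z + (0.88) z^2)
  [check: z-coef -1.25 - (-0.25) = -1; z^2-coef 0.88 - (-0.25)(-1.25) = 0.5675; z^3-coef -(-0.25)(0.88) = 0.22.]
Remaining roots from the quadratic factor 1 + (-1.25) z + (0.88) z^2:
  Set 1 + (-1.25) z + (0.88) z^2 = 0, i.e. a z^2 + b z + c = 0 with a = 0.88, b = -1.25, c = 1.
  Discriminant D = b^2 - 4ac = (-1.25)^2 - 4*(0.88)*1 = 1.5625 - (3.52) = -1.9575.
  D < 0, so the roots are the complex-conjugate pair z = (-b +/- i sqrt(-D)) / (2a) = 0.7102 +/- 0.7949i.
  For a conjugate pair |z|^2 = z * conj(z) = (product of roots) = c/a = 1/(0.88) = 1.136364, so |z| = sqrt(1.136364) = 1.066 for both roots.
Moduli of all roots: 4.0000, 1.0660, 1.0660.
All moduli strictly greater than 1? Yes.
Verdict: Stationary.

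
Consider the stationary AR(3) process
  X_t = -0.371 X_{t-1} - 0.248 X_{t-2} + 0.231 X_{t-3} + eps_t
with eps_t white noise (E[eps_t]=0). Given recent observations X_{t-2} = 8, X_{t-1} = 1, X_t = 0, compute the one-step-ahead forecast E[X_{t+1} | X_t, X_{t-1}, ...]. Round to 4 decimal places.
E[X_{t+1} \mid \mathcal F_t] = 1.6000

For an AR(p) model X_t = c + sum_i phi_i X_{t-i} + eps_t, the
one-step-ahead conditional mean is
  E[X_{t+1} | X_t, ...] = c + sum_i phi_i X_{t+1-i}.
Substitute known values:
  E[X_{t+1} | ...] = (-0.371) * (0) + (-0.248) * (1) + (0.231) * (8)
                   = 1.6000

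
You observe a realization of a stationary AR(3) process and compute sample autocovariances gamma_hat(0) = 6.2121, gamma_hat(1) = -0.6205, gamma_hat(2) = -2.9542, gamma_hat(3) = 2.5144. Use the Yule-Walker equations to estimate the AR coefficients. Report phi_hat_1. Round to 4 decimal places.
\hat\phi_{1} = 0.0370

The Yule-Walker equations for an AR(p) process read, in matrix form,
  Gamma_p phi = r_p,   with   (Gamma_p)_{ij} = gamma(|i - j|),
                       (r_p)_i = gamma(i),   i,j = 1..p.
Substitute the sample gammas (Toeplitz matrix and right-hand side of size 3):
  Gamma_p = [[6.2121, -0.6205, -2.9542], [-0.6205, 6.2121, -0.6205], [-2.9542, -0.6205, 6.2121]]
  r_p     = [-0.6205, -2.9542, 2.5144]
Written out (R1..R3):
  (R1) 6.2121 phi_1 - 0.6205 phi_2 - 2.9542 phi_3 = -0.6205
  (R2) -0.6205 phi_1 + 6.2121 phi_2 - 0.6205 phi_3 = -2.9542
  (R3) -2.9542 phi_1 - 0.6205 phi_2 + 6.2121 phi_3 = 2.5144
Gaussian elimination:
  R2 <- R2 - (-0.6205/6.2121) R1 = R2 - (-0.099886) R1:  6.150121 phi_2 - 0.915582 phi_3 = -3.016179
  R3 <- R3 - (-2.9542/6.2121) R1 = R3 - (-0.475556) R1:  -0.915582 phi_2 + 4.807213 phi_3 = 2.219318
  R3 <- R3 - (-0.915582/6.150121) R2 = R3 - (-0.148872) R2:  4.670908 phi_3 = 1.770292
Back-substitution:
  phi_hat_3 = 1.770292 / 4.670908 = 0.379004
  phi_hat_2 = (-3.016179 - (-0.915582)(0.379004)) / 6.150121 = -0.434003
  phi_hat_1 = (-0.6205 - (-0.6205)(-0.434003) - (-2.9542)(0.379004)) / 6.2121 = 0.037001
So phi_hat = [0.0370, -0.4340, 0.3790].
Therefore phi_hat_1 = 0.0370.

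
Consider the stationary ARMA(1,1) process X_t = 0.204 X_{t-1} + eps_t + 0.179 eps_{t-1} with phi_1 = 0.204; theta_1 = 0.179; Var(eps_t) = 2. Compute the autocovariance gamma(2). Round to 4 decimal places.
\gamma(2) = 0.1690

Multiply the model equation by X_{t-k} and take expectations. With theta_0 = psi_0 = 1 and psi_j the MA(infinity) weights, this gives
  gamma(k) - sum_i phi_i gamma(k-i) = c_k,
  c_k = sigma^2 * sum_{j=k..q} theta_j psi_{j-k}   (c_k = 0 for k > q),
using gamma(-m) = gamma(m).
psi-weights needed (psi_j = theta_j + sum_i phi_i psi_{j-i}):
  psi_1 = theta_1 + phi_1 = 0.179 + (0.204) = 0.383
Right-hand sides:
  c_0 = sigma^2 (1 + theta_1 psi_1) = 2 * (1 + (0.179)(0.383)) = 2 * 1.068557 = 2.137114
  c_1 = sigma^2 theta_1 = 2 * (0.179) = 0.358
  c_2 = 0
Equations for k = 0 and k = 1 (AR order 1):
  gamma(0) = phi_1 gamma(1) + c_0
  gamma(1) = phi_1 gamma(0) + c_1
Substituting the second into the first: gamma(0) (1 - phi_1^2) = c_0 + phi_1 c_1, so
  gamma(0) = (c_0 + phi_1 c_1) / (1 - phi_1^2) = (2.137114 + (0.204)(0.358)) / (1 - (0.204)^2) = 2.210146 / 0.958384 = 2.306117.
  gamma(1) = phi_1 gamma(0) + c_1 = (0.204)(2.306117) + (0.358) = 0.828448.
For k = 2 (> q): gamma(2) = phi_1 gamma(1) = (0.204)(0.828448) = 0.169003.
Therefore gamma(2) = 0.1690 (to 4 decimal places).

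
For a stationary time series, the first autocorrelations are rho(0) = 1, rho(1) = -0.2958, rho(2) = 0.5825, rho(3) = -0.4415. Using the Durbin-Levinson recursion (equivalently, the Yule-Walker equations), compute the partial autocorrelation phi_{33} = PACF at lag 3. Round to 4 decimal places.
\phi_{33} = -0.3140

The PACF at lag k is phi_{kk}, the last component of the solution
to the Yule-Walker system G_k phi = r_k where
  (G_k)_{ij} = rho(|i - j|), (r_k)_i = rho(i), i,j = 1..k.
Equivalently, Durbin-Levinson gives phi_{kk} iteratively:
  phi_{11} = rho(1)
  phi_{kk} = [rho(k) - sum_{j=1..k-1} phi_{k-1,j} rho(k-j)]
            / [1 - sum_{j=1..k-1} phi_{k-1,j} rho(j)],
  phi_{k,j} = phi_{k-1,j} - phi_{kk} phi_{k-1,k-j},  j = 1..k-1.
Step k = 1:
  phi_11 = rho(1) = -0.2958.
Step k = 2:
  phi_22 = [rho(2) - phi_11 rho(1)] / [1 - phi_11 rho(1)] = [0.5825 - (-0.2958)(-0.2958)] / [1 - (-0.2958)(-0.2958)]
         = 0.49500236 / 0.91250236 = 0.542467.
  Update: phi_21 = phi_11 - phi_22 phi_11 = -0.2958 - (0.542467)(-0.2958) = -0.135338.
Step k = 3:
  phi_33 = [rho(3) - phi_21 rho(2) - phi_22 rho(1)] / [1 - phi_21 rho(1) - phi_22 rho(2)]
    numerator   = -0.4415 - (-0.135338)(0.5825) - (0.542467)(-0.2958) = -0.20220373
    denominator = 1 - (-0.135338)(-0.2958) - (0.542467)(0.5825) = 0.64397995
  phi_33 = -0.20220373 / 0.64397995 = -0.314.
Therefore phi_{33} = -0.3140.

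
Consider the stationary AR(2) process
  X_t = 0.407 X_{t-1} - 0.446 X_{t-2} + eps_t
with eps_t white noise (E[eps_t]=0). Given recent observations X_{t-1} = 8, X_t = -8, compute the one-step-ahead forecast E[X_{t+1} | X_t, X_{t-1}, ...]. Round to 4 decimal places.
E[X_{t+1} \mid \mathcal F_t] = -6.8240

For an AR(p) model X_t = c + sum_i phi_i X_{t-i} + eps_t, the
one-step-ahead conditional mean is
  E[X_{t+1} | X_t, ...] = c + sum_i phi_i X_{t+1-i}.
Substitute known values:
  E[X_{t+1} | ...] = (0.407) * (-8) + (-0.446) * (8)
                   = -6.8240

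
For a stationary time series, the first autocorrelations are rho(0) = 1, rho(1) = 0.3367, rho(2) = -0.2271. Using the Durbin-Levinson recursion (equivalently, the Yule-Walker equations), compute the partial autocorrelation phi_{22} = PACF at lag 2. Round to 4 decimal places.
\phi_{22} = -0.3840

The PACF at lag k is phi_{kk}, the last component of the solution
to the Yule-Walker system G_k phi = r_k where
  (G_k)_{ij} = rho(|i - j|), (r_k)_i = rho(i), i,j = 1..k.
Equivalently, Durbin-Levinson gives phi_{kk} iteratively:
  phi_{11} = rho(1)
  phi_{kk} = [rho(k) - sum_{j=1..k-1} phi_{k-1,j} rho(k-j)]
            / [1 - sum_{j=1..k-1} phi_{k-1,j} rho(j)],
  phi_{k,j} = phi_{k-1,j} - phi_{kk} phi_{k-1,k-j},  j = 1..k-1.
Step k = 1:
  phi_11 = rho(1) = 0.3367.
Step k = 2:
  phi_22 = [rho(2) - phi_11 rho(1)] / [1 - phi_11 rho(1)] = [-0.2271 - (0.3367)(0.3367)] / [1 - (0.3367)(0.3367)]
         = -0.34046689 / 0.88663311 = -0.384.
Therefore phi_{22} = -0.3840.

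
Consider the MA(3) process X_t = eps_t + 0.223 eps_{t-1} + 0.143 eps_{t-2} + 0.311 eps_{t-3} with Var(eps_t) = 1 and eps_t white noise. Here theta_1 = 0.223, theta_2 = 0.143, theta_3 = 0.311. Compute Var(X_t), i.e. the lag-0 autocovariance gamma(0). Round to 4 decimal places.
\gamma(0) = 1.1669

For an MA(q) process X_t = eps_t + sum_i theta_i eps_{t-i} with
Var(eps_t) = sigma^2, the variance is
  gamma(0) = sigma^2 * (1 + sum_i theta_i^2).
  sum_i theta_i^2 = (0.223)^2 + (0.143)^2 + (0.311)^2 = 0.049729 + 0.020449 + 0.096721 = 0.166899.
  gamma(0) = 1 * (1 + 0.166899) = 1 * 1.166899 = 1.166899, which rounds to 1.1669.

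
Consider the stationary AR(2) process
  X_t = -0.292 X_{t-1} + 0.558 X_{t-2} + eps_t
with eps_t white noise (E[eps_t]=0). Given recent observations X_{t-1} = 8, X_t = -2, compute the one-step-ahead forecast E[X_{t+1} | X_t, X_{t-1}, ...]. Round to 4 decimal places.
E[X_{t+1} \mid \mathcal F_t] = 5.0480

For an AR(p) model X_t = c + sum_i phi_i X_{t-i} + eps_t, the
one-step-ahead conditional mean is
  E[X_{t+1} | X_t, ...] = c + sum_i phi_i X_{t+1-i}.
Substitute known values:
  E[X_{t+1} | ...] = (-0.292) * (-2) + (0.558) * (8)
                   = 5.0480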